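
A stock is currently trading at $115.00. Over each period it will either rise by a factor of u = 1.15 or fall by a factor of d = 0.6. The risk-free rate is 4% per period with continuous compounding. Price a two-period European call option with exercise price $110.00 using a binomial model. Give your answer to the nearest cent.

Risk-neutral probability p = (e^0.04 − 0.6)/(1.15 − 0.6) = 0.4408/0.5500 = 0.8015
Terminal stock prices: S_uu = 152.1, S_ud = 79.35, S_dd = 41.4
Terminal payoffs (S − K): max(42.09, 0) = 42.09, max(-30.65, 0) = 0, max(-68.6, 0) = 0
Node u (S = 132.2): V_u = e^(−0.04)·[0.8015·42.0875 + 0.1985·0.0000] = 32.4094
Node d (S = 69): V_d = e^(−0.04)·[0.8015·0.0000 + 0.1985·0.0000] = 0.0000
Node 0 (S = 115): V_0 = e^(−0.04)·[0.8015·32.4094 + 0.1985·0.0000] = 24.9568

$24.96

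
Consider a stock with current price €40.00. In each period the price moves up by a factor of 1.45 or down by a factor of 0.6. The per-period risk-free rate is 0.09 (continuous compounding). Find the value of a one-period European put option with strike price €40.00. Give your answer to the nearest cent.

€6.12

Risk-neutral probability p = (e^0.09 − 0.6)/(1.45 − 0.6) = 0.4942/0.8500 = 0.5814
Terminal stock prices: S_u = 58, S_d = 24
Terminal payoffs (K − S): max(-18, 0) = 0, max(16, 0) = 16
Node 0 (S = 40): V_0 = e^(−0.09)·[0.5814·0.0000 + 0.4186·16.0000] = 6.1214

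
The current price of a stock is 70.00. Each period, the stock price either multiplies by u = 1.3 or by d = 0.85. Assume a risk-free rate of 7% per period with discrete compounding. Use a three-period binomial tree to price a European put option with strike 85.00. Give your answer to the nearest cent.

10.60

Risk-neutral probability p = (1 + 0.07 − 0.85)/(1.3 − 0.85) = 0.2200/0.4500 = 0.4889
Terminal stock prices: S_uuu = 153.8, S_uud = 100.6, S_udd = 65.75, S_ddd = 42.99
Terminal payoffs (K − S): max(-68.79, 0) = 0, max(-15.56, 0) = 0, max(19.25, 0) = 19.25, max(42.01, 0) = 42.01
Node uu (S = 118.3): V_uu = 1/1.07·[0.4889·0.0000 + 0.5111·0.0000] = 0.0000
Node ud (S = 77.35): V_ud = 1/1.07·[0.4889·0.0000 + 0.5111·19.2525] = 9.1964
Node dd (S = 50.57): V_dd = 1/1.07·[0.4889·19.2525 + 0.5111·42.0113] = 28.8643
Node u (S = 91): V_u = 1/1.07·[0.4889·0.0000 + 0.5111·9.1964] = 4.3929
Node d (S = 59.5): V_d = 1/1.07·[0.4889·9.1964 + 0.5111·28.8643] = 17.9896
Node 0 (S = 70): V_0 = 1/1.07·[0.4889·4.3929 + 0.5111·17.9896] = 10.6003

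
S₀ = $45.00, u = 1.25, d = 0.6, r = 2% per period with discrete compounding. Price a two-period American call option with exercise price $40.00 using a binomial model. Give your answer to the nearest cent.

$12.16

Risk-neutral probability p = (1 + 0.02 − 0.6)/(1.25 − 0.6) = 0.4200/0.6500 = 0.6462
Terminal stock prices: S_uu = 70.31, S_ud = 33.75, S_dd = 16.2
Terminal payoffs (S − K): max(30.31, 0) = 30.31, max(-6.25, 0) = 0, max(-23.8, 0) = 0
Node u (S = 56.25): continuation = 1/1.02·[0.6462·30.3125 + 0.3538·0.0000] = 19.2025; exercise value = 16.2500 ≤ continuation, so V_u = 19.2025
Node d (S = 27): continuation = 1/1.02·[0.6462·0.0000 + 0.3538·0.0000] = 0.0000; exercise value = 0.0000 ≤ continuation, so V_d = 0.0000
Node 0 (S = 45): continuation = 1/1.02·[0.6462·19.2025 + 0.3538·0.0000] = 12.1645; exercise value = 5.0000 ≤ continuation, so V_0 = 12.1645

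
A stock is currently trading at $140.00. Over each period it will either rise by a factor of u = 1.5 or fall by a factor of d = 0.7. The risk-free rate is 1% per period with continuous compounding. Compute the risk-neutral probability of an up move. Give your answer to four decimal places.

Risk-neutral probability p = (e^0.01 − 0.7)/(1.5 − 0.7) = 0.3101/0.8000 = 0.3876

p = 0.3876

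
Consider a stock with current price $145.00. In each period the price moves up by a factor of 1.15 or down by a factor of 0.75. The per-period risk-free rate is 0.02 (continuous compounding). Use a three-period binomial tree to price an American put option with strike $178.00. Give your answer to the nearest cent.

$37.94

Risk-neutral probability p = (e^0.02 − 0.75)/(1.15 − 0.75) = 0.2702/0.4000 = 0.6755
Terminal stock prices: S_uuu = 220.5, S_uud = 143.8, S_udd = 93.8, S_ddd = 61.17
Terminal payoffs (K − S): max(-42.53, 0) = 0, max(34.18, 0) = 34.18, max(84.2, 0) = 84.2, max(116.8, 0) = 116.8
Node uu (S = 191.8): continuation = e^(−0.02)·[0.6755·0.0000 + 0.3245·34.1781] = 10.8711; exercise value = 0.0000 ≤ continuation, so V_uu = 10.8711
Node ud (S = 125.1): continuation = e^(−0.02)·[0.6755·34.1781 + 0.3245·84.2031] = 49.4129; exercise value = 52.9375 > continuation, so V_ud = 52.9375 (exercise)
Node dd (S = 81.56): continuation = e^(−0.02)·[0.6755·84.2031 + 0.3245·116.8281] = 92.9129; exercise value = 96.4375 > continuation, so V_dd = 96.4375 (exercise)
Node u (S = 166.8): continuation = e^(−0.02)·[0.6755·10.8711 + 0.3245·52.9375] = 24.0359; exercise value = 11.2500 ≤ continuation, so V_u = 24.0359
Node d (S = 108.8): continuation = e^(−0.02)·[0.6755·52.9375 + 0.3245·96.4375] = 65.7254; exercise value = 69.2500 > continuation, so V_d = 69.2500 (exercise)
Node 0 (S = 145): continuation = e^(−0.02)·[0.6755·24.0359 + 0.3245·69.2500] = 37.9413; exercise value = 33.0000 ≤ continuation, so V_0 = 37.9413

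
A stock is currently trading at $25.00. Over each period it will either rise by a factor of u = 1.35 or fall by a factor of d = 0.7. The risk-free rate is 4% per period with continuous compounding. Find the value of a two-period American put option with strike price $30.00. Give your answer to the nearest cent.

Risk-neutral probability p = (e^0.04 − 0.7)/(1.35 − 0.7) = 0.3408/0.6500 = 0.5243
Terminal stock prices: S_uu = 45.56, S_ud = 23.62, S_dd = 12.25
Terminal payoffs (K − S): max(-15.56, 0) = 0, max(6.375, 0) = 6.375, max(17.75, 0) = 17.75
Node u (S = 33.75): continuation = e^(−0.04)·[0.5243·0.0000 + 0.4757·6.3750] = 2.9135; exercise value = 0.0000 ≤ continuation, so V_u = 2.9135
Node d (S = 17.5): continuation = e^(−0.04)·[0.5243·6.3750 + 0.4757·17.7500] = 11.3237; exercise value = 12.5000 > continuation, so V_d = 12.5000 (exercise)
Node 0 (S = 25): continuation = e^(−0.04)·[0.5243·2.9135 + 0.4757·12.5000] = 7.1805; exercise value = 5.0000 ≤ continuation, so V_0 = 7.1805

$7.18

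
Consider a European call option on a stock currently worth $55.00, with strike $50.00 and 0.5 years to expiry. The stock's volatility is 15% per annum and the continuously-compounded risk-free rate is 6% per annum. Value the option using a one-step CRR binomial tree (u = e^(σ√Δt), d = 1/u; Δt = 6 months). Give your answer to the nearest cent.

$6.68

CRR parameters: u = e^(σ√Δt) = e^(0.15·√0.5) = 1.1119, d = 1/u = 0.8994
Per-period rate: rΔt = 0.06·0.5 = 0.03, so R = e^0.03 = 1.0305
Risk-neutral probability p = (e^0.03 − 0.8994)/(1.1119 − 0.8994) = 0.1311/0.2125 = 0.6168
Terminal stock prices: S_u = 61.15, S_d = 49.47
Terminal payoffs (S − K): max(11.15, 0) = 11.15, max(-0.5349, 0) = 0
Node 0 (S = 55): V_0 = e^(−0.03)·[0.6168·11.1542 + 0.3832·0.0000] = 6.6766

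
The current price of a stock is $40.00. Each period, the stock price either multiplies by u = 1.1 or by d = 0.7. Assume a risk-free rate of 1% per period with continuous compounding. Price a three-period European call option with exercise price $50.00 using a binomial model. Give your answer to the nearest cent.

Risk-neutral probability p = (e^0.01 − 0.7)/(1.1 − 0.7) = 0.3101/0.4000 = 0.7751
Terminal stock prices: S_uuu = 53.24, S_uud = 33.88, S_udd = 21.56, S_ddd = 13.72
Terminal payoffs (S − K): max(3.24, 0) = 3.24, max(-16.12, 0) = 0, max(-28.44, 0) = 0, max(-36.28, 0) = 0
Node uu (S = 48.4): V_uu = e^(−0.01)·[0.7751·3.2400 + 0.2249·0.0000] = 2.4864
Node ud (S = 30.8): V_ud = e^(−0.01)·[0.7751·0.0000 + 0.2249·0.0000] = 0.0000
Node dd (S = 19.6): V_dd = e^(−0.01)·[0.7751·0.0000 + 0.2249·0.0000] = 0.0000
Node u (S = 44): V_u = e^(−0.01)·[0.7751·2.4864 + 0.2249·0.0000] = 1.9081
Node d (S = 28): V_d = e^(−0.01)·[0.7751·0.0000 + 0.2249·0.0000] = 0.0000
Node 0 (S = 40): V_0 = e^(−0.01)·[0.7751·1.9081 + 0.2249·0.0000] = 1.4643

$1.46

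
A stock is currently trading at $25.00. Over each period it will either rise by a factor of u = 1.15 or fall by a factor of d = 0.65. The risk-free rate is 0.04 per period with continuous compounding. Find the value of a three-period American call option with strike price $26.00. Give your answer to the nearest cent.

$5.09

Risk-neutral probability p = (e^0.04 − 0.65)/(1.15 − 0.65) = 0.3908/0.5000 = 0.7816
Terminal stock prices: S_uuu = 38.02, S_uud = 21.49, S_udd = 12.15, S_ddd = 6.866
Terminal payoffs (S − K): max(12.02, 0) = 12.02, max(-4.509, 0) = 0, max(-13.85, 0) = 0, max(-19.13, 0) = 0
Node uu (S = 33.06): continuation = e^(−0.04)·[0.7816·12.0219 + 0.2184·0.0000] = 9.0281; exercise value = 7.0625 ≤ continuation, so V_uu = 9.0281
Node ud (S = 18.69): continuation = e^(−0.04)·[0.7816·0.0000 + 0.2184·0.0000] = 0.0000; exercise value = 0.0000 ≤ continuation, so V_ud = 0.0000
Node dd (S = 10.56): continuation = e^(−0.04)·[0.7816·0.0000 + 0.2184·0.0000] = 0.0000; exercise value = 0.0000 ≤ continuation, so V_dd = 0.0000
Node u (S = 28.75): continuation = e^(−0.04)·[0.7816·9.0281 + 0.2184·0.0000] = 6.7799; exercise value = 2.7500 ≤ continuation, so V_u = 6.7799
Node d (S = 16.25): continuation = e^(−0.04)·[0.7816·0.0000 + 0.2184·0.0000] = 0.0000; exercise value = 0.0000 ≤ continuation, so V_d = 0.0000
Node 0 (S = 25): continuation = e^(−0.04)·[0.7816·6.7799 + 0.2184·0.0000] = 5.0915; exercise value = 0.0000 ≤ continuation, so V_0 = 5.0915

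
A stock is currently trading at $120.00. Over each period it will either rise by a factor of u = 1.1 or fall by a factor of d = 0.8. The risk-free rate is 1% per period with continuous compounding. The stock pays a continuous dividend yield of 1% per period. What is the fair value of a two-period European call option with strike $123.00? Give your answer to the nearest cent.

Per-period risk-free factor R = e^0.01 = 1.0101; dividend-adjusted growth = e^(0.01−0.01) = 1.0000.
Risk-neutral probability p = (1.0000 − 0.8)/(1.1 − 0.8) = 0.2000/0.3000 = 0.6667
Terminal stock prices: S_uu = 145.2, S_ud = 105.6, S_dd = 76.8
Terminal payoffs (S − K): max(22.2, 0) = 22.2, max(-17.4, 0) = 0, max(-46.2, 0) = 0
Node u (S = 132): V_u = e^(−0.01)·[0.6667·22.2000 + 0.3333·0.0000] = 14.6527
Node d (S = 96): V_d = e^(−0.01)·[0.6667·0.0000 + 0.3333·0.0000] = 0.0000
Node 0 (S = 120): V_0 = e^(−0.01)·[0.6667·14.6527 + 0.3333·0.0000] = 9.6713

$9.67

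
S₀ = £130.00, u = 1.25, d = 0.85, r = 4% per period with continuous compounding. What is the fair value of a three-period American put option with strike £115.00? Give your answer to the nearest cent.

£5.32

Risk-neutral probability p = (e^0.04 − 0.85)/(1.25 − 0.85) = 0.1908/0.4000 = 0.4770
Terminal stock prices: S_uuu = 253.9, S_uud = 172.7, S_udd = 117.4, S_ddd = 79.84
Terminal payoffs (K − S): max(-138.9, 0) = 0, max(-57.66, 0) = 0, max(-2.406, 0) = 0, max(35.16, 0) = 35.16
Node uu (S = 203.1): continuation = e^(−0.04)·[0.4770·0.0000 + 0.5230·0.0000] = 0.0000; exercise value = 0.0000 ≤ continuation, so V_uu = 0.0000
Node ud (S = 138.1): continuation = e^(−0.04)·[0.4770·0.0000 + 0.5230·0.0000] = 0.0000; exercise value = 0.0000 ≤ continuation, so V_ud = 0.0000
Node dd (S = 93.92): continuation = e^(−0.04)·[0.4770·0.0000 + 0.5230·35.1638] = 17.6686; exercise value = 21.0750 > continuation, so V_dd = 21.0750 (exercise)
Node u (S = 162.5): continuation = e^(−0.04)·[0.4770·0.0000 + 0.5230·0.0000] = 0.0000; exercise value = 0.0000 ≤ continuation, so V_u = 0.0000
Node d (S = 110.5): continuation = e^(−0.04)·[0.4770·0.0000 + 0.5230·21.0750] = 10.5895; exercise value = 4.5000 ≤ continuation, so V_d = 10.5895
Node 0 (S = 130): continuation = e^(−0.04)·[0.4770·0.0000 + 0.5230·10.5895] = 5.3209; exercise value = 0.0000 ≤ continuation, so V_0 = 5.3209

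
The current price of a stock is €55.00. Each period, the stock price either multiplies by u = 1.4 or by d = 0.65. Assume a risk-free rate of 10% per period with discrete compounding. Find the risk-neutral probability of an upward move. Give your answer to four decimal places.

p = 0.6000

Risk-neutral probability p = (1 + 0.1 − 0.65)/(1.4 − 0.65) = 0.4500/0.7500 = 0.6000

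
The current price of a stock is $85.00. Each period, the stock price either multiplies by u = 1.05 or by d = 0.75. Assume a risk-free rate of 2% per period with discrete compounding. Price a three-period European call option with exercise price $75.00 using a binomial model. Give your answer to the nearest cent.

Risk-neutral probability p = (1 + 0.02 − 0.75)/(1.05 − 0.75) = 0.2700/0.3000 = 0.9000
Terminal stock prices: S_uuu = 98.4, S_uud = 70.28, S_udd = 50.2, S_ddd = 35.86
Terminal payoffs (S − K): max(23.4, 0) = 23.4, max(-4.716, 0) = 0, max(-24.8, 0) = 0, max(-39.14, 0) = 0
Node uu (S = 93.71): V_uu = 1/1.02·[0.9000·23.3981 + 0.1000·0.0000] = 20.6454
Node ud (S = 66.94): V_ud = 1/1.02·[0.9000·0.0000 + 0.1000·0.0000] = 0.0000
Node dd (S = 47.81): V_dd = 1/1.02·[0.9000·0.0000 + 0.1000·0.0000] = 0.0000
Node u (S = 89.25): V_u = 1/1.02·[0.9000·20.6454 + 0.1000·0.0000] = 18.2165
Node d (S = 63.75): V_d = 1/1.02·[0.9000·0.0000 + 0.1000·0.0000] = 0.0000
Node 0 (S = 85): V_0 = 1/1.02·[0.9000·18.2165 + 0.1000·0.0000] = 16.0734

$16.07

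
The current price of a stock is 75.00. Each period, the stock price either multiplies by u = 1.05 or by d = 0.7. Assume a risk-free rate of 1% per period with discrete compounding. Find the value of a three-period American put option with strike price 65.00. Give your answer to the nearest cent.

Risk-neutral probability p = (1 + 0.01 − 0.7)/(1.05 − 0.7) = 0.3100/0.3500 = 0.8857
Terminal stock prices: S_uuu = 86.82, S_uud = 57.88, S_udd = 38.59, S_ddd = 25.72
Terminal payoffs (K − S): max(-21.82, 0) = 0, max(7.119, 0) = 7.119, max(26.41, 0) = 26.41, max(39.28, 0) = 39.28
Node uu (S = 82.69): continuation = 1/1.01·[0.8857·0.0000 + 0.1143·7.1188] = 0.8055; exercise value = 0.0000 ≤ continuation, so V_uu = 0.8055
Node ud (S = 55.12): continuation = 1/1.01·[0.8857·7.1188 + 0.1143·26.4125] = 9.2314; exercise value = 9.8750 > continuation, so V_ud = 9.8750 (exercise)
Node dd (S = 36.75): continuation = 1/1.01·[0.8857·26.4125 + 0.1143·39.2750] = 27.6064; exercise value = 28.2500 > continuation, so V_dd = 28.2500 (exercise)
Node u (S = 78.75): continuation = 1/1.01·[0.8857·0.8055 + 0.1143·9.8750] = 1.8238; exercise value = 0.0000 ≤ continuation, so V_u = 1.8238
Node d (S = 52.5): continuation = 1/1.01·[0.8857·9.8750 + 0.1143·28.2500] = 11.8564; exercise value = 12.5000 > continuation, so V_d = 12.5000 (exercise)
Node 0 (S = 75): continuation = 1/1.01·[0.8857·1.8238 + 0.1143·12.5000] = 3.0138; exercise value = 0.0000 ≤ continuation, so V_0 = 3.0138

3.01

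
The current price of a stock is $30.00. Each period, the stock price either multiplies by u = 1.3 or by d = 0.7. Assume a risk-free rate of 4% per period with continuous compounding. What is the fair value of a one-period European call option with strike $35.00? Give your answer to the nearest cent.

Risk-neutral probability p = (e^0.04 − 0.7)/(1.3 − 0.7) = 0.3408/0.6000 = 0.5680
Terminal stock prices: S_u = 39, S_d = 21
Terminal payoffs (S − K): max(4, 0) = 4, max(-14, 0) = 0
Node 0 (S = 30): V_0 = e^(−0.04)·[0.5680·4.0000 + 0.4320·0.0000] = 2.1830

$2.18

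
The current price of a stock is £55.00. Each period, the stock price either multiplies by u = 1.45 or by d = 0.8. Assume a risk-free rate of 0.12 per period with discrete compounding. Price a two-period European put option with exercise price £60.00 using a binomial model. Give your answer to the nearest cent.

£5.10

Risk-neutral probability p = (1 + 0.12 − 0.8)/(1.45 − 0.8) = 0.3200/0.6500 = 0.4923
Terminal stock prices: S_uu = 115.6, S_ud = 63.8, S_dd = 35.2
Terminal payoffs (K − S): max(-55.64, 0) = 0, max(-3.8, 0) = 0, max(24.8, 0) = 24.8
Node u (S = 79.75): V_u = 1/1.12·[0.4923·0.0000 + 0.5077·0.0000] = 0.0000
Node d (S = 44): V_d = 1/1.12·[0.4923·0.0000 + 0.5077·24.8000] = 11.2418
Node 0 (S = 55): V_0 = 1/1.12·[0.4923·0.0000 + 0.5077·11.2418] = 5.0959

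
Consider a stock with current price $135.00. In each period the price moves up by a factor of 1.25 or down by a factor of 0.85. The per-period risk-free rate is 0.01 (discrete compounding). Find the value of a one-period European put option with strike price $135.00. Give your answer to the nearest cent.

$12.03

Risk-neutral probability p = (1 + 0.01 − 0.85)/(1.25 − 0.85) = 0.1600/0.4000 = 0.4000
Terminal stock prices: S_u = 168.8, S_d = 114.8
Terminal payoffs (K − S): max(-33.75, 0) = 0, max(20.25, 0) = 20.25
Node 0 (S = 135): V_0 = 1/1.01·[0.4000·0.0000 + 0.6000·20.2500] = 12.0297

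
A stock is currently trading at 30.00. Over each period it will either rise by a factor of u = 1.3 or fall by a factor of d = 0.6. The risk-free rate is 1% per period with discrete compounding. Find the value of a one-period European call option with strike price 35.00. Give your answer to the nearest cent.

2.32

Risk-neutral probability p = (1 + 0.01 − 0.6)/(1.3 − 0.6) = 0.4100/0.7000 = 0.5857
Terminal stock prices: S_u = 39, S_d = 18
Terminal payoffs (S − K): max(4, 0) = 4, max(-17, 0) = 0
Node 0 (S = 30): V_0 = 1/1.01·[0.5857·4.0000 + 0.4143·0.0000] = 2.3197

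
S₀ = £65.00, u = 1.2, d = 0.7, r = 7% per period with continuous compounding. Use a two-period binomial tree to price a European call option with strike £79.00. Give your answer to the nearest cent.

Risk-neutral probability p = (e^0.07 − 0.7)/(1.2 − 0.7) = 0.3725/0.5000 = 0.7450
Terminal stock prices: S_uu = 93.6, S_ud = 54.6, S_dd = 31.85
Terminal payoffs (S − K): max(14.6, 0) = 14.6, max(-24.4, 0) = 0, max(-47.15, 0) = 0
Node u (S = 78): V_u = e^(−0.07)·[0.7450·14.6000 + 0.2550·0.0000] = 10.1419
Node d (S = 45.5): V_d = e^(−0.07)·[0.7450·0.0000 + 0.2550·0.0000] = 0.0000
Node 0 (S = 65): V_0 = e^(−0.07)·[0.7450·10.1419 + 0.2550·0.0000] = 7.0450

£7.05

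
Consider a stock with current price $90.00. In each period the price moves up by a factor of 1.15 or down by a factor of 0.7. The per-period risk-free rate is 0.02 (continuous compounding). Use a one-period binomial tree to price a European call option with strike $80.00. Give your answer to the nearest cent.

Risk-neutral probability p = (e^0.02 − 0.7)/(1.15 − 0.7) = 0.3202/0.4500 = 0.7116
Terminal stock prices: S_u = 103.5, S_d = 63
Terminal payoffs (S − K): max(23.5, 0) = 23.5, max(-17, 0) = 0
Node 0 (S = 90): V_0 = e^(−0.02)·[0.7116·23.5000 + 0.2884·0.0000] = 16.3905

$16.39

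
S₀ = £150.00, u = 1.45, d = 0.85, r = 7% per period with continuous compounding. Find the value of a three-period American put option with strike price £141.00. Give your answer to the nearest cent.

£11.23

Risk-neutral probability p = (e^0.07 − 0.85)/(1.45 − 0.85) = 0.2225/0.6000 = 0.3708
Terminal stock prices: S_uuu = 457.3, S_uud = 268.1, S_udd = 157.1, S_ddd = 92.12
Terminal payoffs (K − S): max(-316.3, 0) = 0, max(-127.1, 0) = 0, max(-16.14, 0) = 0, max(48.88, 0) = 48.88
Node uu (S = 315.4): continuation = e^(−0.07)·[0.3708·0.0000 + 0.6292·0.0000] = 0.0000; exercise value = 0.0000 ≤ continuation, so V_uu = 0.0000
Node ud (S = 184.9): continuation = e^(−0.07)·[0.3708·0.0000 + 0.6292·0.0000] = 0.0000; exercise value = 0.0000 ≤ continuation, so V_ud = 0.0000
Node dd (S = 108.4): continuation = e^(−0.07)·[0.3708·0.0000 + 0.6292·48.8813] = 28.6746; exercise value = 32.6250 > continuation, so V_dd = 32.6250 (exercise)
Node u (S = 217.5): continuation = e^(−0.07)·[0.3708·0.0000 + 0.6292·0.0000] = 0.0000; exercise value = 0.0000 ≤ continuation, so V_u = 0.0000
Node d (S = 127.5): continuation = e^(−0.07)·[0.3708·0.0000 + 0.6292·32.6250] = 19.1384; exercise value = 13.5000 ≤ continuation, so V_d = 19.1384
Node 0 (S = 150): continuation = e^(−0.07)·[0.3708·0.0000 + 0.6292·19.1384] = 11.2270; exercise value = 0.0000 ≤ continuation, so V_0 = 11.2270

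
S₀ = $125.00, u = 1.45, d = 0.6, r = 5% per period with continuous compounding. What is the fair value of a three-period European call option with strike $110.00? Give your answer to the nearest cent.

Risk-neutral probability p = (e^0.05 − 0.6)/(1.45 − 0.6) = 0.4513/0.8500 = 0.5309
Terminal stock prices: S_uuu = 381.1, S_uud = 157.7, S_udd = 65.25, S_ddd = 27
Terminal payoffs (S − K): max(271.1, 0) = 271.1, max(47.69, 0) = 47.69, max(-44.75, 0) = 0, max(-83, 0) = 0
Node uu (S = 262.8): V_uu = e^(−0.05)·[0.5309·271.0781 + 0.4691·47.6875] = 158.1773
Node ud (S = 108.8): V_ud = e^(−0.05)·[0.5309·47.6875 + 0.4691·0.0000] = 24.0829
Node dd (S = 45): V_dd = e^(−0.05)·[0.5309·0.0000 + 0.4691·0.0000] = 0.0000
Node u (S = 181.2): V_u = e^(−0.05)·[0.5309·158.1773 + 0.4691·24.0829] = 90.6280
Node d (S = 75): V_d = e^(−0.05)·[0.5309·24.0829 + 0.4691·0.0000] = 12.1622
Node 0 (S = 125): V_0 = e^(−0.05)·[0.5309·90.6280 + 0.4691·12.1622] = 51.1954

$51.20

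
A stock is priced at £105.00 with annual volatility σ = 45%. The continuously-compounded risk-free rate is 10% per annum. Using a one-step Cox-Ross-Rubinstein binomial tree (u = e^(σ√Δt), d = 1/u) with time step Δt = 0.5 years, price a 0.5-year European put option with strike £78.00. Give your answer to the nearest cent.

CRR parameters: u = e^(σ√Δt) = e^(0.45·√0.5) = 1.3746, d = 1/u = 0.7275
Per-period rate: rΔt = 0.1·0.5 = 0.05, so R = e^0.05 = 1.0513
Risk-neutral probability p = (e^0.05 − 0.7275)/(1.3746 − 0.7275) = 0.3238/0.6472 = 0.5003
Terminal stock prices: S_u = 144.3, S_d = 76.38
Terminal payoffs (K − S): max(-66.34, 0) = 0, max(1.617, 0) = 1.617
Node 0 (S = 105): V_0 = e^(−0.05)·[0.5003·0.0000 + 0.4997·1.6168] = 0.7685

£0.77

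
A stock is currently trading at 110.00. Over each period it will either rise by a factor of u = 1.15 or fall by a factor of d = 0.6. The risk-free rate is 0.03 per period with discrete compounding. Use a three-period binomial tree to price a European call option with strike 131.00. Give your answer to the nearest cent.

15.87

Risk-neutral probability p = (1 + 0.03 − 0.6)/(1.15 − 0.6) = 0.4300/0.5500 = 0.7818
Terminal stock prices: S_uuu = 167.3, S_uud = 87.28, S_udd = 45.54, S_ddd = 23.76
Terminal payoffs (S − K): max(36.3, 0) = 36.3, max(-43.72, 0) = 0, max(-85.46, 0) = 0, max(-107.2, 0) = 0
Node uu (S = 145.5): V_uu = 1/1.03·[0.7818·36.2962 + 0.2182·0.0000] = 27.5506
Node ud (S = 75.9): V_ud = 1/1.03·[0.7818·0.0000 + 0.2182·0.0000] = 0.0000
Node dd (S = 39.6): V_dd = 1/1.03·[0.7818·0.0000 + 0.2182·0.0000] = 0.0000
Node u (S = 126.5): V_u = 1/1.03·[0.7818·27.5506 + 0.2182·0.0000] = 20.9122
Node d (S = 66): V_d = 1/1.03·[0.7818·0.0000 + 0.2182·0.0000] = 0.0000
Node 0 (S = 110): V_0 = 1/1.03·[0.7818·20.9122 + 0.2182·0.0000] = 15.8733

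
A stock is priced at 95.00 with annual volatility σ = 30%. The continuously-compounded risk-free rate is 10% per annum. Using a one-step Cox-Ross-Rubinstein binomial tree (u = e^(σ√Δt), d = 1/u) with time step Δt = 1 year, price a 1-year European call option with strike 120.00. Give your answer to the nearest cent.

CRR parameters: u = e^(σ√Δt) = e^(0.3·√1) = 1.3499, d = 1/u = 0.7408
Per-period rate: rΔt = 0.1·1 = 0.1, so R = e^0.1 = 1.1052
Risk-neutral probability p = (e^0.1 − 0.7408)/(1.3499 − 0.7408) = 0.3644/0.6090 = 0.5982
Terminal stock prices: S_u = 128.2, S_d = 70.38
Terminal payoffs (S − K): max(8.237, 0) = 8.237, max(-49.62, 0) = 0
Node 0 (S = 95): V_0 = e^(−0.1)·[0.5982·8.2366 + 0.4018·0.0000] = 4.4585

4.46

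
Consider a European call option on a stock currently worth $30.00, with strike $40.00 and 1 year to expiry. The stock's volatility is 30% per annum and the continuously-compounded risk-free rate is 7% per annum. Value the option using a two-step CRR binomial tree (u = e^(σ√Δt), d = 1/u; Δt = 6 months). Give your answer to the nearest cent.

CRR parameters: u = e^(σ√Δt) = e^(0.3·√0.5) = 1.2363, d = 1/u = 0.8089
Per-period rate: rΔt = 0.07·0.5 = 0.035, so R = e^0.035 = 1.0356
Risk-neutral probability p = (e^0.035 − 0.8089)/(1.2363 − 0.8089) = 0.2268/0.4275 = 0.5305
Terminal stock prices: S_uu = 45.85, S_ud = 30, S_dd = 19.63
Terminal payoffs (S − K): max(5.854, 0) = 5.854, max(-10, 0) = 0, max(-20.37, 0) = 0
Node u (S = 37.09): V_u = e^(−0.035)·[0.5305·5.8540 + 0.4695·0.0000] = 2.9987
Node d (S = 24.27): V_d = e^(−0.035)·[0.5305·0.0000 + 0.4695·0.0000] = 0.0000
Node 0 (S = 30): V_0 = e^(−0.035)·[0.5305·2.9987 + 0.4695·0.0000] = 1.5361

$1.54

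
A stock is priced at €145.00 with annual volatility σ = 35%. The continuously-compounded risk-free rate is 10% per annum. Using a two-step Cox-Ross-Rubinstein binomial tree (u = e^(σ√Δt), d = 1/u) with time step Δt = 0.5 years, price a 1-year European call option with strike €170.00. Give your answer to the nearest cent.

€17.97

CRR parameters: u = e^(σ√Δt) = e^(0.35·√0.5) = 1.2808, d = 1/u = 0.7808
Per-period rate: rΔt = 0.1·0.5 = 0.05, so R = e^0.05 = 1.0513
Risk-neutral probability p = (e^0.05 − 0.7808)/(1.2808 − 0.7808) = 0.2705/0.5000 = 0.5410
Terminal stock prices: S_uu = 237.9, S_ud = 145, S_dd = 88.39
Terminal payoffs (S − K): max(67.87, 0) = 67.87, max(-25, 0) = 0, max(-81.61, 0) = 0
Node u (S = 185.7): V_u = e^(−0.05)·[0.5410·67.8662 + 0.4590·0.0000] = 34.9234
Node d (S = 113.2): V_d = e^(−0.05)·[0.5410·0.0000 + 0.4590·0.0000] = 0.0000
Node 0 (S = 145): V_0 = e^(−0.05)·[0.5410·34.9234 + 0.4590·0.0000] = 17.9713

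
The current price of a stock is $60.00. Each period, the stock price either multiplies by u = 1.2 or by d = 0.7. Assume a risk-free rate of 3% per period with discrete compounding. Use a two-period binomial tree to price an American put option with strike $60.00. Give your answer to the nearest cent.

Risk-neutral probability p = (1 + 0.03 − 0.7)/(1.2 − 0.7) = 0.3300/0.5000 = 0.6600
Terminal stock prices: S_uu = 86.4, S_ud = 50.4, S_dd = 29.4
Terminal payoffs (K − S): max(-26.4, 0) = 0, max(9.6, 0) = 9.6, max(30.6, 0) = 30.6
Node u (S = 72): continuation = 1/1.03·[0.6600·0.0000 + 0.3400·9.6000] = 3.1689; exercise value = 0.0000 ≤ continuation, so V_u = 3.1689
Node d (S = 42): continuation = 1/1.03·[0.6600·9.6000 + 0.3400·30.6000] = 16.2524; exercise value = 18.0000 > continuation, so V_d = 18.0000 (exercise)
Node 0 (S = 60): continuation = 1/1.03·[0.6600·3.1689 + 0.3400·18.0000] = 7.9723; exercise value = 0.0000 ≤ continuation, so V_0 = 7.9723

$7.97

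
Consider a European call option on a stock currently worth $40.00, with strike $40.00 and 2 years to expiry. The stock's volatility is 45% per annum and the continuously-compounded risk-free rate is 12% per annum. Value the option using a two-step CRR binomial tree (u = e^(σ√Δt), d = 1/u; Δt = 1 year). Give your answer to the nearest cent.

$12.72

CRR parameters: u = e^(σ√Δt) = e^(0.45·√1) = 1.5683, d = 1/u = 0.6376
Per-period rate: rΔt = 0.12·1 = 0.12, so R = e^0.12 = 1.1275
Risk-neutral probability p = (e^0.12 − 0.6376)/(1.5683 − 0.6376) = 0.4899/0.9307 = 0.5264
Terminal stock prices: S_uu = 98.38, S_ud = 40, S_dd = 16.26
Terminal payoffs (S − K): max(58.38, 0) = 58.38, max(0, 0) = 0, max(-23.74, 0) = 0
Node u (S = 62.73): V_u = e^(−0.12)·[0.5264·58.3841 + 0.4736·0.0000] = 27.2557
Node d (S = 25.51): V_d = e^(−0.12)·[0.5264·0.0000 + 0.4736·0.0000] = 0.0000
Node 0 (S = 40): V_0 = e^(−0.12)·[0.5264·27.2557 + 0.4736·0.0000] = 12.7239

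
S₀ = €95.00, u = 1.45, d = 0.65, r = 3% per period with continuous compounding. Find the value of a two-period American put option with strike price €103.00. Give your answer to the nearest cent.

Risk-neutral probability p = (e^0.03 − 0.65)/(1.45 − 0.65) = 0.3805/0.8000 = 0.4756
Terminal stock prices: S_uu = 199.7, S_ud = 89.54, S_dd = 40.14
Terminal payoffs (K − S): max(-96.74, 0) = 0, max(13.46, 0) = 13.46, max(62.86, 0) = 62.86
Node u (S = 137.8): continuation = e^(−0.03)·[0.4756·0.0000 + 0.5244·13.4625] = 6.8515; exercise value = 0.0000 ≤ continuation, so V_u = 6.8515
Node d (S = 61.75): continuation = e^(−0.03)·[0.4756·13.4625 + 0.5244·62.8625] = 38.2059; exercise value = 41.2500 > continuation, so V_d = 41.2500 (exercise)
Node 0 (S = 95): continuation = e^(−0.03)·[0.4756·6.8515 + 0.5244·41.2500] = 24.1555; exercise value = 8.0000 ≤ continuation, so V_0 = 24.1555

€24.16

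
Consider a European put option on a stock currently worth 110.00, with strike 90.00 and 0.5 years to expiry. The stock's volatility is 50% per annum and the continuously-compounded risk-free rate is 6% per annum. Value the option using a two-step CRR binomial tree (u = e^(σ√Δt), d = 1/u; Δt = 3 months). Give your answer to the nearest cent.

CRR parameters: u = e^(σ√Δt) = e^(0.5·√0.25) = 1.2840, d = 1/u = 0.7788
Per-period rate: rΔt = 0.06·0.25 = 0.015, so R = e^0.015 = 1.0151
Risk-neutral probability p = (e^0.015 − 0.7788)/(1.2840 − 0.7788) = 0.2363/0.5052 = 0.4677
Terminal stock prices: S_uu = 181.4, S_ud = 110, S_dd = 66.72
Terminal payoffs (K − S): max(-91.36, 0) = 0, max(-20, 0) = 0, max(23.28, 0) = 23.28
Node u (S = 141.2): V_u = e^(−0.015)·[0.4677·0.0000 + 0.5323·0.0000] = 0.0000
Node d (S = 85.67): V_d = e^(−0.015)·[0.4677·0.0000 + 0.5323·23.2816] = 12.2075
Node 0 (S = 110): V_0 = e^(−0.015)·[0.4677·0.0000 + 0.5323·12.2075] = 6.4008

6.40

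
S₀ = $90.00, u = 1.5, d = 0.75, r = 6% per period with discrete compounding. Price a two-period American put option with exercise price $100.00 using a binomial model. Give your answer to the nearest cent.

$17.99

Risk-neutral probability p = (1 + 0.06 − 0.75)/(1.5 − 0.75) = 0.3100/0.7500 = 0.4133
Terminal stock prices: S_uu = 202.5, S_ud = 101.2, S_dd = 50.62
Terminal payoffs (K − S): max(-102.5, 0) = 0, max(-1.25, 0) = 0, max(49.38, 0) = 49.38
Node u (S = 135): continuation = 1/1.06·[0.4133·0.0000 + 0.5867·0.0000] = 0.0000; exercise value = 0.0000 ≤ continuation, so V_u = 0.0000
Node d (S = 67.5): continuation = 1/1.06·[0.4133·0.0000 + 0.5867·49.3750] = 27.3270; exercise value = 32.5000 > continuation, so V_d = 32.5000 (exercise)
Node 0 (S = 90): continuation = 1/1.06·[0.4133·0.0000 + 0.5867·32.5000] = 17.9874; exercise value = 10.0000 ≤ continuation, so V_0 = 17.9874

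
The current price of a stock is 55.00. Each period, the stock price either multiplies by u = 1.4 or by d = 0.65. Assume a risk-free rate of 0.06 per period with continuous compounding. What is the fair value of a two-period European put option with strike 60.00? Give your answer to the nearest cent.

Risk-neutral probability p = (e^0.06 − 0.65)/(1.4 − 0.65) = 0.4118/0.7500 = 0.5491
Terminal stock prices: S_uu = 107.8, S_ud = 50.05, S_dd = 23.24
Terminal payoffs (K − S): max(-47.8, 0) = 0, max(9.95, 0) = 9.95, max(36.76, 0) = 36.76
Node u (S = 77): V_u = e^(−0.06)·[0.5491·0.0000 + 0.4509·9.9500] = 4.2250
Node d (S = 35.75): V_d = e^(−0.06)·[0.5491·9.9500 + 0.4509·36.7625] = 20.7559
Node 0 (S = 55): V_0 = e^(−0.06)·[0.5491·4.2250 + 0.4509·20.7559] = 10.9984

11.00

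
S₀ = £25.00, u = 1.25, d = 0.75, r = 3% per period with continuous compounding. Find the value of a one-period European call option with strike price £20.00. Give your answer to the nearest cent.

Risk-neutral probability p = (e^0.03 − 0.75)/(1.25 − 0.75) = 0.2805/0.5000 = 0.5609
Terminal stock prices: S_u = 31.25, S_d = 18.75
Terminal payoffs (S − K): max(11.25, 0) = 11.25, max(-1.25, 0) = 0
Node 0 (S = 25): V_0 = e^(−0.03)·[0.5609·11.2500 + 0.4391·0.0000] = 6.1237

£6.12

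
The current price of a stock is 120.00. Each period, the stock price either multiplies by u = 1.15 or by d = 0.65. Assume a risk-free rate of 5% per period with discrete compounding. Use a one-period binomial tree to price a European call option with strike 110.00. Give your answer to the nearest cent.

21.33

Risk-neutral probability p = (1 + 0.05 − 0.65)/(1.15 − 0.65) = 0.4000/0.5000 = 0.8000
Terminal stock prices: S_u = 138, S_d = 78
Terminal payoffs (S − K): max(28, 0) = 28, max(-32, 0) = 0
Node 0 (S = 120): V_0 = 1/1.05·[0.8000·28.0000 + 0.2000·0.0000] = 21.3333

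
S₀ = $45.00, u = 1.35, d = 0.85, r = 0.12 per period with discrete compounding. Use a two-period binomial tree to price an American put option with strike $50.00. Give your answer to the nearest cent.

$5.00

Risk-neutral probability p = (1 + 0.12 − 0.85)/(1.35 − 0.85) = 0.2700/0.5000 = 0.5400
Terminal stock prices: S_uu = 82.01, S_ud = 51.64, S_dd = 32.51
Terminal payoffs (K − S): max(-32.01, 0) = 0, max(-1.638, 0) = 0, max(17.49, 0) = 17.49
Node u (S = 60.75): continuation = 1/1.12·[0.5400·0.0000 + 0.4600·0.0000] = 0.0000; exercise value = 0.0000 ≤ continuation, so V_u = 0.0000
Node d (S = 38.25): continuation = 1/1.12·[0.5400·0.0000 + 0.4600·17.4875] = 7.1824; exercise value = 11.7500 > continuation, so V_d = 11.7500 (exercise)
Node 0 (S = 45): continuation = 1/1.12·[0.5400·0.0000 + 0.4600·11.7500] = 4.8259; exercise value = 5.0000 > continuation, so V_0 = 5.0000 (exercise)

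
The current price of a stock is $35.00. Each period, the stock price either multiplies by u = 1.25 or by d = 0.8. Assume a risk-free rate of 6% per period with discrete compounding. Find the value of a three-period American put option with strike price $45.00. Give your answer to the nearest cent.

$10.00

Risk-neutral probability p = (1 + 0.06 − 0.8)/(1.25 − 0.8) = 0.2600/0.4500 = 0.5778
Terminal stock prices: S_uuu = 68.36, S_uud = 43.75, S_udd = 28, S_ddd = 17.92
Terminal payoffs (K − S): max(-23.36, 0) = 0, max(1.25, 0) = 1.25, max(17, 0) = 17, max(27.08, 0) = 27.08
Node uu (S = 54.69): continuation = 1/1.06·[0.5778·0.0000 + 0.4222·1.2500] = 0.4979; exercise value = 0.0000 ≤ continuation, so V_uu = 0.4979
Node ud (S = 35): continuation = 1/1.06·[0.5778·1.2500 + 0.4222·17.0000] = 7.4528; exercise value = 10.0000 > continuation, so V_ud = 10.0000 (exercise)
Node dd (S = 22.4): continuation = 1/1.06·[0.5778·17.0000 + 0.4222·27.0800] = 20.0528; exercise value = 22.6000 > continuation, so V_dd = 22.6000 (exercise)
Node u (S = 43.75): continuation = 1/1.06·[0.5778·0.4979 + 0.4222·10.0000] = 4.2546; exercise value = 1.2500 ≤ continuation, so V_u = 4.2546
Node d (S = 28): continuation = 1/1.06·[0.5778·10.0000 + 0.4222·22.6000] = 14.4528; exercise value = 17.0000 > continuation, so V_d = 17.0000 (exercise)
Node 0 (S = 35): continuation = 1/1.06·[0.5778·4.2546 + 0.4222·17.0000] = 9.0906; exercise value = 10.0000 > continuation, so V_0 = 10.0000 (exercise)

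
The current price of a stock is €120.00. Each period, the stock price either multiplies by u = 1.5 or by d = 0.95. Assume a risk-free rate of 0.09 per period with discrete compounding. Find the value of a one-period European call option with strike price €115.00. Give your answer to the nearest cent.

Risk-neutral probability p = (1 + 0.09 − 0.95)/(1.5 − 0.95) = 0.1400/0.5500 = 0.2545
Terminal stock prices: S_u = 180, S_d = 114
Terminal payoffs (S − K): max(65, 0) = 65, max(-1, 0) = 0
Node 0 (S = 120): V_0 = 1/1.09·[0.2545·65.0000 + 0.7455·0.0000] = 15.1793

€15.18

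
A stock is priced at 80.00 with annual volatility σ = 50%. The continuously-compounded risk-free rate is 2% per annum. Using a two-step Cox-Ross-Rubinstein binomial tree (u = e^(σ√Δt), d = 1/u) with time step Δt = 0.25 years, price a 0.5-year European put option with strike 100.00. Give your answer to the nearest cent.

25.34

CRR parameters: u = e^(σ√Δt) = e^(0.5·√0.25) = 1.2840, d = 1/u = 0.7788
Per-period rate: rΔt = 0.02·0.25 = 0.005, so R = e^0.005 = 1.0050
Risk-neutral probability p = (e^0.005 − 0.7788)/(1.2840 − 0.7788) = 0.2262/0.5052 = 0.4477
Terminal stock prices: S_uu = 131.9, S_ud = 80, S_dd = 48.52
Terminal payoffs (K − S): max(-31.9, 0) = 0, max(20, 0) = 20, max(51.48, 0) = 51.48
Node u (S = 102.7): V_u = e^(−0.005)·[0.4477·0.0000 + 0.5523·20.0000] = 10.9900
Node d (S = 62.3): V_d = e^(−0.005)·[0.4477·20.0000 + 0.5523·51.4775] = 37.1972
Node 0 (S = 80): V_0 = e^(−0.005)·[0.4477·10.9900 + 0.5523·37.1972] = 25.3361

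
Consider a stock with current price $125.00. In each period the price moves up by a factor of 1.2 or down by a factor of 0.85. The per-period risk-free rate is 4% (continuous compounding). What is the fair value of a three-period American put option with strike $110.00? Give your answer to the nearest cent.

$4.08

Risk-neutral probability p = (e^0.04 − 0.85)/(1.2 − 0.85) = 0.1908/0.3500 = 0.5452
Terminal stock prices: S_uuu = 216, S_uud = 153, S_udd = 108.4, S_ddd = 76.77
Terminal payoffs (K − S): max(-106, 0) = 0, max(-43, 0) = 0, max(1.625, 0) = 1.625, max(33.23, 0) = 33.23
Node uu (S = 180): continuation = e^(−0.04)·[0.5452·0.0000 + 0.4548·0.0000] = 0.0000; exercise value = 0.0000 ≤ continuation, so V_uu = 0.0000
Node ud (S = 127.5): continuation = e^(−0.04)·[0.5452·0.0000 + 0.4548·1.6250] = 0.7101; exercise value = 0.0000 ≤ continuation, so V_ud = 0.7101
Node dd (S = 90.31): continuation = e^(−0.04)·[0.5452·1.6250 + 0.4548·33.2344] = 15.3743; exercise value = 19.6875 > continuation, so V_dd = 19.6875 (exercise)
Node u (S = 150): continuation = e^(−0.04)·[0.5452·0.0000 + 0.4548·0.7101] = 0.3103; exercise value = 0.0000 ≤ continuation, so V_u = 0.3103
Node d (S = 106.2): continuation = e^(−0.04)·[0.5452·0.7101 + 0.4548·19.6875] = 8.9752; exercise value = 3.7500 ≤ continuation, so V_d = 8.9752
Node 0 (S = 125): continuation = e^(−0.04)·[0.5452·0.3103 + 0.4548·8.9752] = 4.0847; exercise value = 0.0000 ≤ continuation, so V_0 = 4.0847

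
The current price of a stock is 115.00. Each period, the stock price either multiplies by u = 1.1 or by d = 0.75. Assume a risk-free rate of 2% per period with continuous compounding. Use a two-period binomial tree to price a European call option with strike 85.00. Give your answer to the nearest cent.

34.35

Risk-neutral probability p = (e^0.02 − 0.75)/(1.1 − 0.75) = 0.2702/0.3500 = 0.7720
Terminal stock prices: S_uu = 139.2, S_ud = 94.88, S_dd = 64.69
Terminal payoffs (S − K): max(54.15, 0) = 54.15, max(9.875, 0) = 9.875, max(-20.31, 0) = 0
Node u (S = 126.5): V_u = e^(−0.02)·[0.7720·54.1500 + 0.2280·9.8750] = 43.1831
Node d (S = 86.25): V_d = e^(−0.02)·[0.7720·9.8750 + 0.2280·0.0000] = 7.4726
Node 0 (S = 115): V_0 = e^(−0.02)·[0.7720·43.1831 + 0.2280·7.4726] = 34.3474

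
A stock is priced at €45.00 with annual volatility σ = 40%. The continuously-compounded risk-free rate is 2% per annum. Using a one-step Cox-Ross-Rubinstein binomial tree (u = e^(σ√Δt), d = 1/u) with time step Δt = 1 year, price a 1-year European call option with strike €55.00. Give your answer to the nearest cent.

€5.06

CRR parameters: u = e^(σ√Δt) = e^(0.4·√1) = 1.4918, d = 1/u = 0.6703
Per-period rate: rΔt = 0.02·1 = 0.02, so R = e^0.02 = 1.0202
Risk-neutral probability p = (e^0.02 − 0.6703)/(1.4918 − 0.6703) = 0.3499/0.8215 = 0.4259
Terminal stock prices: S_u = 67.13, S_d = 30.16
Terminal payoffs (S − K): max(12.13, 0) = 12.13, max(-24.84, 0) = 0
Node 0 (S = 45): V_0 = e^(−0.02)·[0.4259·12.1321 + 0.5741·0.0000] = 5.0648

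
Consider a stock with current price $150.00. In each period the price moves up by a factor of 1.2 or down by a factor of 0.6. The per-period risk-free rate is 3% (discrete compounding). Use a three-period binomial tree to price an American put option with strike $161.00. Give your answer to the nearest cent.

$33.86

Risk-neutral probability p = (1 + 0.03 − 0.6)/(1.2 − 0.6) = 0.4300/0.6000 = 0.7167
Terminal stock prices: S_uuu = 259.2, S_uud = 129.6, S_udd = 64.8, S_ddd = 32.4
Terminal payoffs (K − S): max(-98.2, 0) = 0, max(31.4, 0) = 31.4, max(96.2, 0) = 96.2, max(128.6, 0) = 128.6
Node uu (S = 216): continuation = 1/1.03·[0.7167·0.0000 + 0.2833·31.4000] = 8.6375; exercise value = 0.0000 ≤ continuation, so V_uu = 8.6375
Node ud (S = 108): continuation = 1/1.03·[0.7167·31.4000 + 0.2833·96.2000] = 48.3107; exercise value = 53.0000 > continuation, so V_ud = 53.0000 (exercise)
Node dd (S = 54): continuation = 1/1.03·[0.7167·96.2000 + 0.2833·128.6000] = 102.3107; exercise value = 107.0000 > continuation, so V_dd = 107.0000 (exercise)
Node u (S = 180): continuation = 1/1.03·[0.7167·8.6375 + 0.2833·53.0000] = 20.5892; exercise value = 0.0000 ≤ continuation, so V_u = 20.5892
Node d (S = 90): continuation = 1/1.03·[0.7167·53.0000 + 0.2833·107.0000] = 66.3107; exercise value = 71.0000 > continuation, so V_d = 71.0000 (exercise)
Node 0 (S = 150): continuation = 1/1.03·[0.7167·20.5892 + 0.2833·71.0000] = 33.8566; exercise value = 11.0000 ≤ continuation, so V_0 = 33.8566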